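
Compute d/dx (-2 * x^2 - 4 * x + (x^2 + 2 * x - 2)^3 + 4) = 6*x^5 + 30*x^4 + 24*x^3 - 48*x^2 - 28*x + 20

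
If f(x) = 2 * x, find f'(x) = 2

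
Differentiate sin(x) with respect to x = cos(x)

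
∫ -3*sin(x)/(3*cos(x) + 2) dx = log(3*cos(x) + 2) + C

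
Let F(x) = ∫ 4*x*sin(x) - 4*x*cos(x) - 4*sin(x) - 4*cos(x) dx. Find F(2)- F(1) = -8*sin(2) + 4*cos(1) - 8*cos(2) + 4*sin(1)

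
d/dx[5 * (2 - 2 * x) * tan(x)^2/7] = -20*x*sin(x)/(7*cos(x)^3) + 20*sin(x)/(7*cos(x)^3) + 10/7 - 10/(7*cos(x)^2)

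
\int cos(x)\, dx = sin(x) + C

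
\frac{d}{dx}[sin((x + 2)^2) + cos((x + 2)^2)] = -2*x*sin(x^2 + 4*x + 4) + 2*x*cos(x^2 + 4*x + 4) - 4*sin(x^2 + 4*x + 4) + 4*cos(x^2 + 4*x + 4)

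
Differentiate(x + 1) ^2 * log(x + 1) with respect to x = 2*x*log(x + 1) + x + 2*log(x + 1) + 1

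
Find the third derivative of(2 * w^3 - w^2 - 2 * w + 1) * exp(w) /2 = w^3*exp(w) + 17*w^2*exp(w)/2 + 14*w*exp(w) + exp(w)/2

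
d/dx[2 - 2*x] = -2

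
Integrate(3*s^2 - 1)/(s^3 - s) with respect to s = log(2*s*(s^2 - 1)) + C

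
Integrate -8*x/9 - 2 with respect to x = -4*x^2/9 - 2*x + C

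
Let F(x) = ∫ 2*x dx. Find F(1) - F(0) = 1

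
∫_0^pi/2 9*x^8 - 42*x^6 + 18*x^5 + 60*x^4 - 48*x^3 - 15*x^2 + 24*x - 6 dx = -1 + (-pi + 1 + pi^3/8)^3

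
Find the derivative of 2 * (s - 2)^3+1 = 6*s^2 - 24*s + 24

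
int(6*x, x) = 3*x^2 + C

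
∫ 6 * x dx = 3*x^2 + C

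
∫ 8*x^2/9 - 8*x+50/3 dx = 8*x^3/27 - 4*x^2 + 50*x/3 + C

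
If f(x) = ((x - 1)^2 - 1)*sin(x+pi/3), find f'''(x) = -x^2*cos(x + pi/3) - 6*x*sin(x + pi/3) + 2*x*cos(x + pi/3) + 6*sqrt(2)*cos(x + pi/12)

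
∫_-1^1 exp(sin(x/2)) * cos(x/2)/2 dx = -exp(-sin(1/2)) + exp(sin(1/2))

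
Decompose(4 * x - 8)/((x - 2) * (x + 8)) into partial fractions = 4/(x + 8)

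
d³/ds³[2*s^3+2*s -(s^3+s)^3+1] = -504*s^6 - 630*s^4 - 180*s^2 + 6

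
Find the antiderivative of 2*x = x^2 + C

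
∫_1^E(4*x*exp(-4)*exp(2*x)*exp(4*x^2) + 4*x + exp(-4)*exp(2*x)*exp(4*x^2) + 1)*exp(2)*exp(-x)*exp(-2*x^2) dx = -E - exp(-2*exp(2) - E + 2) + exp(-1) + exp(-2 + E + 2*exp(2))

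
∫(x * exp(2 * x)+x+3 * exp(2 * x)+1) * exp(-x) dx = 2*(x + 2)*sinh(x) + C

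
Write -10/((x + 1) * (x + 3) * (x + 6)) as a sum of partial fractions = -2/(3*(x + 6)) + 5/(3*(x + 3)) - 1/(x + 1)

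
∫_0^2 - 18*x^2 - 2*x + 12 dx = -28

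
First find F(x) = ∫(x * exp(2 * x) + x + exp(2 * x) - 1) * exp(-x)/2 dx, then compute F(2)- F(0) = -exp(-2) + exp(2)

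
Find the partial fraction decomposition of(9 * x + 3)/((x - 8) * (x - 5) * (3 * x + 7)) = -81/(341*(3*x + 7)) - 8/(11*(x - 5)) + 25/(31*(x - 8))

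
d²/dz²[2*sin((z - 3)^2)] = -8*z^2*sin(z^2 - 6*z + 9) + 48*z*sin(z^2 - 6*z + 9) - 72*sin(z^2 - 6*z + 9) + 4*cos(z^2 - 6*z + 9)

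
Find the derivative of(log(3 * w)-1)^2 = (2*log(w) - 2 + 2*log(3))/w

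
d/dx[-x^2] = -2*x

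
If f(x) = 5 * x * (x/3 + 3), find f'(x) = 10*x/3 + 15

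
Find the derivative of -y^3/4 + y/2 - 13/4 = 1/2 - 3*y^2/4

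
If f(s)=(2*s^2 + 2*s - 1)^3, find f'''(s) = 960*s^3 + 1440*s^2 + 288*s - 96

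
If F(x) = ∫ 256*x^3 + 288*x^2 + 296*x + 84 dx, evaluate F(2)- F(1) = 2160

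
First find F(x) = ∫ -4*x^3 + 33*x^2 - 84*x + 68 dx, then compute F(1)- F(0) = 36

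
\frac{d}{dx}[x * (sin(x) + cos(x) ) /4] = sqrt(2)*(x*cos(x + pi/4) + sin(x + pi/4))/4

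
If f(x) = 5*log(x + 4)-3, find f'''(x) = 10/(x^3 + 12*x^2 + 48*x + 64)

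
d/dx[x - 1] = 1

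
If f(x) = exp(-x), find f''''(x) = exp(-x)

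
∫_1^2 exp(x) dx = -E + exp(2)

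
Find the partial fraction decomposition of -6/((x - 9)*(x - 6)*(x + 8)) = -3/(119*(x + 8)) + 1/(7*(x - 6)) - 2/(17*(x - 9))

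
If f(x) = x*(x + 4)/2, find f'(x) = x + 2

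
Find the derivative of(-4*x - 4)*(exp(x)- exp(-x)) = (-4*x*exp(2*x) - 4*x - 8*exp(2*x))*exp(-x)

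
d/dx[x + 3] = 1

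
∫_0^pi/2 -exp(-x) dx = -1 + exp(-pi/2)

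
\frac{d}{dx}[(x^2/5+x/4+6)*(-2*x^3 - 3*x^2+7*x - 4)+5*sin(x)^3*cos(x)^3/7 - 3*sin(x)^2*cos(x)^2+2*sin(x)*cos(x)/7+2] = -2*x^4 - 22*x^3/5 - 681*x^2/20 - 341*x/10 + 15*(1 - cos(2*x))^3/28 - 45*(1 - cos(2*x))^2/28 - 3*sin(4*x)/2 - 11*cos(2*x)/14 + 589/14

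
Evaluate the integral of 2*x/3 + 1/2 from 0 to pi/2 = pi*(1 + pi/3)/4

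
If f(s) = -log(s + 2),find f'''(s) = -2/(s^3 + 6*s^2 + 12*s + 8)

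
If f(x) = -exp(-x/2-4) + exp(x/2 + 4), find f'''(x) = (exp(x + 8) + 1)*exp(-x/2 - 4)/8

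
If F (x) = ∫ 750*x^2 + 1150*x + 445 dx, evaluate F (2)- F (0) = 5190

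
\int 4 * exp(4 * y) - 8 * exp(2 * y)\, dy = (exp(2*y) - 2)^2 + C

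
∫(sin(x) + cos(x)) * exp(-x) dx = -exp(-x)*cos(x) + C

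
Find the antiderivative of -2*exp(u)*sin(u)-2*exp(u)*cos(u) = -2*exp(u)*sin(u) + C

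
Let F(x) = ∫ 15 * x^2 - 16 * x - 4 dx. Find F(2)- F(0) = 0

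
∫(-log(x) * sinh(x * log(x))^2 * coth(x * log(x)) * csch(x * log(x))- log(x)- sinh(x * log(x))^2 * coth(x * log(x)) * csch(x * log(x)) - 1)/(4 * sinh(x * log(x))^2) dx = 1/(4*tanh(x*log(x))) + 1/(4*sinh(x*log(x))) + C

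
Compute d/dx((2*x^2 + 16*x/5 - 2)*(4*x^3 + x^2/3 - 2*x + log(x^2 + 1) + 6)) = (600*x^6 + 808*x^5 + 108*x^4 + 60*x^3*log(x^2 + 1) + 1016*x^3 + 48*x^2*log(x^2 + 1) - 48*x^2 + 60*x*log(x^2 + 1) + 88*x + 48*log(x^2 + 1) + 348)/(15*x^2 + 15)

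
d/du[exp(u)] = exp(u)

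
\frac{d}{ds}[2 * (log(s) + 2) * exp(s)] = (2*s*exp(s)*log(s) + 4*s*exp(s) + 2*exp(s))/s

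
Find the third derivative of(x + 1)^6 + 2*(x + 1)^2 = 120*x^3 + 360*x^2 + 360*x + 120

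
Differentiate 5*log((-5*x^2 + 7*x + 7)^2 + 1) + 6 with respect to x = (500*x^3 - 1050*x^2 - 210*x + 490)/(25*x^4 - 70*x^3 - 21*x^2 + 98*x + 50)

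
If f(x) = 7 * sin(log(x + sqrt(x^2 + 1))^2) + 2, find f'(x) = 14*(x + sqrt(x^2 + 1))*log(x + sqrt(x^2 + 1))*cos(log(x + sqrt(x^2 + 1))^2)/(x^2 + x*sqrt(x^2 + 1) + 1)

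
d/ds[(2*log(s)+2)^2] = (8*log(s) + 8)/s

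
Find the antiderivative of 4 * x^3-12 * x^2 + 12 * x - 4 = x^4 - 4*x^3 + 6*x^2 - 4*x + C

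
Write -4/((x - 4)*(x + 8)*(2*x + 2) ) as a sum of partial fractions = -1/(42*(x + 8)) + 2/(35*(x + 1)) - 1/(30*(x - 4))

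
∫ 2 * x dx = x^2 + C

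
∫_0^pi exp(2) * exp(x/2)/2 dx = -exp(2) + exp(pi/2 + 2)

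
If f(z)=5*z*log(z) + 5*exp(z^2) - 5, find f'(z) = 10*z*exp(z^2) + 5*log(z) + 5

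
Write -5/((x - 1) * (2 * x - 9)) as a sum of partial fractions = -10/(7*(2*x - 9)) + 5/(7*(x - 1))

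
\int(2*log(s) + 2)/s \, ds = (log(s) + 1)^2 + C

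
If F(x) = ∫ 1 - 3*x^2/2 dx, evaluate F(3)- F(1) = -11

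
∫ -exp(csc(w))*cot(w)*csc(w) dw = exp(csc(w)) + C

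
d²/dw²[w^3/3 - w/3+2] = 2*w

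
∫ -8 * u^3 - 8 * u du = -2*u^4 - 4*u^2 + C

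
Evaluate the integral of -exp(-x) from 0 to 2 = -1 + exp(-2)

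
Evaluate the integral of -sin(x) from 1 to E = cos(E) - cos(1)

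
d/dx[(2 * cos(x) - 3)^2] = 12*sin(x) - 4*sin(2*x)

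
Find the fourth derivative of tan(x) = 24*tan(x)^5 + 40*tan(x)^3 + 16*tan(x)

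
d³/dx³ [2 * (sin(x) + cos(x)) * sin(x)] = -8*sqrt(2)*sin(2*x + pi/4)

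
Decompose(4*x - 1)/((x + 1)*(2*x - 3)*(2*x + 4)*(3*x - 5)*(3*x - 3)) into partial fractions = 153/(352*(3*x - 5)) - 8/(21*(2*x - 3)) - 1/(154*(x + 2)) + 1/(96*(x + 1)) + 1/(24*(x - 1))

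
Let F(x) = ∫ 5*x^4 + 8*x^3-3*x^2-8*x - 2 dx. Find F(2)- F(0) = 36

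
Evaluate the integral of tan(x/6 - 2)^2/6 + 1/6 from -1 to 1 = tan(13/6) - tan(11/6)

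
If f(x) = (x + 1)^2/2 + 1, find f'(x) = x + 1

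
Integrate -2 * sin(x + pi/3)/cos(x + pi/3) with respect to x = 2*log(cos(x + pi/3)) + C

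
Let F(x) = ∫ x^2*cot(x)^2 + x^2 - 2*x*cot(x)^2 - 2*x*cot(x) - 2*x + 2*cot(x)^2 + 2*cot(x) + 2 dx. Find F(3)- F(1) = cot(1) - 5*cot(3)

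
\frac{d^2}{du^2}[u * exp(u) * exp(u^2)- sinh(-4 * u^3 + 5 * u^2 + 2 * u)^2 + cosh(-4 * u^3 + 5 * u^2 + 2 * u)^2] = 4*u^3*exp(u^2 + u) + 4*u^2*exp(u^2 + u) + 7*u*exp(u^2 + u) + 2*exp(u^2 + u)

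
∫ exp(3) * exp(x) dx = exp(x + 3) + C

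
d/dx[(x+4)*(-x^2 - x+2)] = -3*x^2 - 10*x - 2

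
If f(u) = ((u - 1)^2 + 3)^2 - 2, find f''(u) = 12*u^2 - 24*u + 24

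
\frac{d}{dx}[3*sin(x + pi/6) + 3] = 3*cos(x + pi/6)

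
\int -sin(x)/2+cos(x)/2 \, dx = sqrt(2)*sin(x + pi/4)/2 + C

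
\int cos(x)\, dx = sin(x) + C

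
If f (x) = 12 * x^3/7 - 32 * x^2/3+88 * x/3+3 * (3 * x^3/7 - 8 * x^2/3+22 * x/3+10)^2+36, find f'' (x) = 810*x^4/49 - 960*x^3/7 + 3376*x^2/7 - 3776*x/7 - 56/3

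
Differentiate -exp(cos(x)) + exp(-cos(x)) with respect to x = (exp(cos(x)) + exp(-cos(x)))*sin(x)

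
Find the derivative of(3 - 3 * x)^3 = -81*x^2 + 162*x - 81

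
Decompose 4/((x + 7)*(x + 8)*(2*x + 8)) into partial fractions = 1/(2*(x + 8)) - 2/(3*(x + 7)) + 1/(6*(x + 4))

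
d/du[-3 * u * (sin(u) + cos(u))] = -3*sqrt(2)*(u*cos(u + pi/4) + sin(u + pi/4))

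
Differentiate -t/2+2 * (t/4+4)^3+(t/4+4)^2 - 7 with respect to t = 3*t^2/32 + 25*t/8 + 51/2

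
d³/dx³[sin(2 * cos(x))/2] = 4*sin(x)^3*cos(2*cos(x)) - 6*sin(x)*sin(2*cos(x))*cos(x) + sin(x)*cos(2*cos(x))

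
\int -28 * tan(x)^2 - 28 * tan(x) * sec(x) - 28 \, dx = -28*tan(x) - 28/cos(x) + C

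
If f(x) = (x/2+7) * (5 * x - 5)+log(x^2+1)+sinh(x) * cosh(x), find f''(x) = (2*x^4*sinh(2*x) + 5*x^4 + 4*x^2*sinh(2*x) + 8*x^2 + 2*sinh(2*x) + 7)/(x^4 + 2*x^2 + 1)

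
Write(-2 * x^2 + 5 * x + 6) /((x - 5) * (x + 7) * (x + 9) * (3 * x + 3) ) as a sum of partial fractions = 67/(224*(x + 9)) - 127/(432*(x + 7)) + 1/(864*(x + 1)) - 19/(3024*(x - 5))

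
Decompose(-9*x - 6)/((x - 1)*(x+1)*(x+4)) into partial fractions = 2/(x + 4) - 1/(2*(x + 1)) - 3/(2*(x - 1))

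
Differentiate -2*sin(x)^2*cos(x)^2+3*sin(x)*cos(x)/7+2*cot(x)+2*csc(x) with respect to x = -sin(4*x) + 3*cos(2*x)/7 - 2/sin(x)^2 - 4*cos(x)/(1 - cos(2*x))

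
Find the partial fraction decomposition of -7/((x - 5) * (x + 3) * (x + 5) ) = -7/(20*(x + 5)) + 7/(16*(x + 3)) - 7/(80*(x - 5))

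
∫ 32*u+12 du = 16*u^2 + 12*u + C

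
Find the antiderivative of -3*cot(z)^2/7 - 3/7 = 3*cot(z)/7 + C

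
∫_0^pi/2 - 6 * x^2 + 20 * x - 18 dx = -10 + (2 - pi)*((-2 + pi/2)^2 + 1)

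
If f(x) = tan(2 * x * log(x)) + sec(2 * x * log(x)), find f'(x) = 2*log(x)*tan(2*x*log(x))^2 + 2*log(x)*tan(2*x*log(x))*sec(2*x*log(x)) + 2*log(x) + 2*tan(2*x*log(x))^2 + 2*tan(2*x*log(x))*sec(2*x*log(x)) + 2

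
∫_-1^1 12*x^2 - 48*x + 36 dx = 80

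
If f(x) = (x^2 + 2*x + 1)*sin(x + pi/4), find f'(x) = x^2*cos(x + pi/4) + 2*x*sin(x + pi/4) + 2*x*cos(x + pi/4) + 2*sin(x + pi/4) + cos(x + pi/4)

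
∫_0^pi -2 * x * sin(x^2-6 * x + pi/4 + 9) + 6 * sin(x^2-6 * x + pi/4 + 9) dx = cos(pi/4 + 9 + pi^2) - cos(pi/4 + 9)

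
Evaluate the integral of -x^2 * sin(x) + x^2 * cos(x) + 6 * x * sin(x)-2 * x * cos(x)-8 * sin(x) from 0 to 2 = -4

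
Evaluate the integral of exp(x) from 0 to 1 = -1 + E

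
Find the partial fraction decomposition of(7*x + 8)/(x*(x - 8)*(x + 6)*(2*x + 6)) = 17/(252*(x + 6)) - 13/(198*(x + 3)) + 2/(77*(x - 8)) - 1/(36*x)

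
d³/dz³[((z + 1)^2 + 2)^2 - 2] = 24*z + 24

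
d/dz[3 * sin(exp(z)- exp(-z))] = 3*(exp(2*z) + 1)*exp(-z)*cos(exp(z) - exp(-z))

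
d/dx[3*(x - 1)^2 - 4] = 6*x - 6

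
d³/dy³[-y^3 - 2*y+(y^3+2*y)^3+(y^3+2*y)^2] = 504*y^6 + 1260*y^4 + 120*y^3 + 720*y^2 + 96*y + 42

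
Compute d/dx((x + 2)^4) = 4*x^3 + 24*x^2 + 48*x + 32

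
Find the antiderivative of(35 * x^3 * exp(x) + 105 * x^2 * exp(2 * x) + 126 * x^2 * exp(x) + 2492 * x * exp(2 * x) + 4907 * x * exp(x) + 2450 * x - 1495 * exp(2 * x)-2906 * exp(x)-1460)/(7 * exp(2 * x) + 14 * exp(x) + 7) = ((exp(x) + 1)*(10*x + 49*(5*x - 3)^2 + 36) + 7*(5*x^3 + 3*x^2 - 5*x + 7)*exp(x))/(7*(exp(x) + 1)) + C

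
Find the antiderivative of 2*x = x^2 + C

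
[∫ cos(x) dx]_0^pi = 0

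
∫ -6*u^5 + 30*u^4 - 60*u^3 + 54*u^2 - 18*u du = -u^6 + 6*u^5 - 15*u^4 + 18*u^3 - 9*u^2 + C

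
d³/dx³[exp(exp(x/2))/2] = exp(x/2 + exp(x/2))/16 + 3*exp(x + exp(x/2))/16 + exp(3*x/2 + exp(x/2))/16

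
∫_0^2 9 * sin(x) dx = 9 - 9*cos(2)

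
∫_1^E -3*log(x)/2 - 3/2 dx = -3*E/2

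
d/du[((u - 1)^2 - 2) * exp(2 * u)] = 2*u^2*exp(2*u) - 2*u*exp(2*u) - 4*exp(2*u)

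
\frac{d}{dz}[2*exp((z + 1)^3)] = 6*z^2*exp(z^3 + 3*z^2 + 3*z + 1) + 12*z*exp(z^3 + 3*z^2 + 3*z + 1) + 6*exp(z^3 + 3*z^2 + 3*z + 1)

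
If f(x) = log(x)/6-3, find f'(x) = 1/(6*x)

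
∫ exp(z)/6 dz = exp(z)/6 + C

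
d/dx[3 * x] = 3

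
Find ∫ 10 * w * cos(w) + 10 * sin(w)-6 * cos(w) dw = (10*w - 6)*sin(w) + C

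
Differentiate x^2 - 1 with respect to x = 2*x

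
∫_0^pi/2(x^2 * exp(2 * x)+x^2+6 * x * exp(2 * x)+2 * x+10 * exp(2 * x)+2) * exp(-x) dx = (2 + (pi/2 + 2)^2)*(-exp(-pi/2) + exp(pi/2))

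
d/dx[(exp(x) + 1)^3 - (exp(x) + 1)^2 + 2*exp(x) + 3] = 3*exp(3*x) + 4*exp(2*x) + 3*exp(x)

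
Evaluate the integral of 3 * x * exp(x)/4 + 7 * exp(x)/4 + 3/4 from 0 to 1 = -1/4 + 7*E/4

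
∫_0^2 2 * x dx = 4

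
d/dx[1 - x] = -1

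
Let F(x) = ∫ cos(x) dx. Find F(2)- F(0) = sin(2)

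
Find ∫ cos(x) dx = sin(x) + C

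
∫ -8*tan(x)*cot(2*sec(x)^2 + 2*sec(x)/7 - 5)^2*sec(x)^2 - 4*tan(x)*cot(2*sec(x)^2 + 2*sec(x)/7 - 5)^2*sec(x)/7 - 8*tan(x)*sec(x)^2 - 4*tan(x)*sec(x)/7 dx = 2*cot(2*sec(x)^2 + 2*sec(x)/7 - 5) + C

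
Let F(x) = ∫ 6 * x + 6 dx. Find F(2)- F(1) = 15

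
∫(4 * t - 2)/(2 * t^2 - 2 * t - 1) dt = log(2*t^2 - 2*t - 1) + C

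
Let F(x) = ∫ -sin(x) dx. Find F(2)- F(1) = -cos(1) + cos(2)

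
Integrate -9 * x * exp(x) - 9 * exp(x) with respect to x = -9*x*exp(x) + C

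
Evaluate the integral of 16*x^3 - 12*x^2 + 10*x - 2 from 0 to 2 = 48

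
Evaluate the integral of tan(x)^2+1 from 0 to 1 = tan(1)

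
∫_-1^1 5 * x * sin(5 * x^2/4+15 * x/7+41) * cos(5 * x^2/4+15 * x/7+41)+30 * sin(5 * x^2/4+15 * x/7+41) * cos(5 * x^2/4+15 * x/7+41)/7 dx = -cos(1243/14)/2 + cos(1123/14)/2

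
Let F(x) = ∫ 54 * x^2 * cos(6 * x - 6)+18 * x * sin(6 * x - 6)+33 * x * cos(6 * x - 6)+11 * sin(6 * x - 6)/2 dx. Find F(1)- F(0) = 0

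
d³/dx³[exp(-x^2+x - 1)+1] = (-8*x^3 + 12*x^2 + 6*x - 5)*exp(-x^2 + x - 1)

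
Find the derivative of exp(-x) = -exp(-x)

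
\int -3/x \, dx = -3*log(2*x) + C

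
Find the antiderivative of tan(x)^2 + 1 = tan(x) + C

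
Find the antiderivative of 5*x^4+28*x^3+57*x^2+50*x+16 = x^5 + 7*x^4 + 19*x^3 + 25*x^2 + 16*x + C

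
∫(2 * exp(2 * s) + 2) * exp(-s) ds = 4*sinh(s) + C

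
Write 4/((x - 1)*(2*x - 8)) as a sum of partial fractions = -2/(3*(x - 1)) + 2/(3*(x - 4))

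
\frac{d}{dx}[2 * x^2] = 4*x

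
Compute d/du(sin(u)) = cos(u)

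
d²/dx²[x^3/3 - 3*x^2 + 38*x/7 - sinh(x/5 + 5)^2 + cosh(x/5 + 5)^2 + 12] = 2*x - 6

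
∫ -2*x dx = -x^2 + C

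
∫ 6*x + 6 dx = 3*x^2 + 6*x + C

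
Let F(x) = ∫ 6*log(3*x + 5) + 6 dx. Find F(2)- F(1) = -48*log(2) + 22*log(11)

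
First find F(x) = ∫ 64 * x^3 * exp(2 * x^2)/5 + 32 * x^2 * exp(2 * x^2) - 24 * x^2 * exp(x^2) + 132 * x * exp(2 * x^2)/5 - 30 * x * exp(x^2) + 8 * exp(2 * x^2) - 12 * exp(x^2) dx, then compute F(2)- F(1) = -39*exp(4) - 81*exp(2)/5 + 27*E + 169*exp(8)/5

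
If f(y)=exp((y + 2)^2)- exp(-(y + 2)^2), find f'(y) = (2*y*exp(2*y^2 + 8*y + 8) + 2*y + 4*exp(2*y^2 + 8*y + 8) + 4)*exp(-y^2 - 4*y - 4)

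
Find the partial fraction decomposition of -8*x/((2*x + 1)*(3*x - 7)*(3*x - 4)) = 32/(33*(3*x - 4)) - 56/(51*(3*x - 7)) + 16/(187*(2*x + 1))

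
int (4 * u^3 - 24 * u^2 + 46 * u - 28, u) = u^4 - 8*u^3 + 23*u^2 - 28*u + C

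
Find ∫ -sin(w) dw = cos(w) + C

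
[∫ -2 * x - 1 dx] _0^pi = -pi^2 - pi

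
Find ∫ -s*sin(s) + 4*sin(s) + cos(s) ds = (s - 4)*cos(s) + C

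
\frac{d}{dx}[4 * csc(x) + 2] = -4*cot(x)*csc(x)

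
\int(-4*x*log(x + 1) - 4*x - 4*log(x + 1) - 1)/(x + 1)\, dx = -(4*x + 1)*log(x + 1) + C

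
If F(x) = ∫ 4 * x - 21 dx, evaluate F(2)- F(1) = -15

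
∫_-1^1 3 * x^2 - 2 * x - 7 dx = -12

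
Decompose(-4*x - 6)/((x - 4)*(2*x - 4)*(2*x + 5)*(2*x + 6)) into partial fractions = 8/(117*(2*x + 5)) - 3/(70*(x + 3)) + 7/(180*(x - 2)) - 11/(364*(x - 4))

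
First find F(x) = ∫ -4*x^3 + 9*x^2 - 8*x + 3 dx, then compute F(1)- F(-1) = 12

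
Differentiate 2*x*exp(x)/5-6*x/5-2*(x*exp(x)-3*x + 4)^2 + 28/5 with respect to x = -4*x^2*exp(2*x) + 12*x^2*exp(x) - 4*x*exp(2*x) + 42*x*exp(x)/5 - 36*x - 78*exp(x)/5 + 234/5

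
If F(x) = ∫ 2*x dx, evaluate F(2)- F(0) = 4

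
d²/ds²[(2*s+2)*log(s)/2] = (s - 1)/s^2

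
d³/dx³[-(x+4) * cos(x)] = -x*sin(x) - 4*sin(x) + 3*cos(x)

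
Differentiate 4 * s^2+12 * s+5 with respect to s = 8*s + 12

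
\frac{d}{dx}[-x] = -1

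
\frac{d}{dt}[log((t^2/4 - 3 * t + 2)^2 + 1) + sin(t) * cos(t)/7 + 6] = (-2*t^4*sin(t)^2 + t^4 + 48*t^3*sin(t)^2 + 4*t^3 - 320*t^2*sin(t)^2 - 344*t^2 + 384*t*sin(t)^2 + 2048*t - 160*sin(t)^2 - 1264)/(7*t^4 - 168*t^3 + 1120*t^2 - 1344*t + 560)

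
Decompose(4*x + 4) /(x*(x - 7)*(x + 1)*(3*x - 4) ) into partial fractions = -9/(17*(3*x - 4)) + 4/(119*(x - 7)) + 1/(7*x)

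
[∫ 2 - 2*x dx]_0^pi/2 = 1 - (-1 + pi/2)^2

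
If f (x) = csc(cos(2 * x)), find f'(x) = 2*sin(2*x)*cot(cos(2*x))*csc(cos(2*x))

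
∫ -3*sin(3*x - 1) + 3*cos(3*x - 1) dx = sqrt(2)*cos(-3*x + pi/4 + 1) + C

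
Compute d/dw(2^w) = 2^w*log(2)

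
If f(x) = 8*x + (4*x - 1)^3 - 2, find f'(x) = 192*x^2 - 96*x + 20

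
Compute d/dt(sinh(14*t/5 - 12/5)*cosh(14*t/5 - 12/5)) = 14*sinh(14*t/5 - 12/5)^2/5 + 14*cosh(14*t/5 - 12/5)^2/5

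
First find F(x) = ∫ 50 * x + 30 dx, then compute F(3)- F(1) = 260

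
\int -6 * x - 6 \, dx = -3*x^2 - 6*x + C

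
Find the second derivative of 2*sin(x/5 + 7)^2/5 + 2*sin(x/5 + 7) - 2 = -2*sin(x/5 + 7)/25 + 4*cos(2*(x/5 + 7))/125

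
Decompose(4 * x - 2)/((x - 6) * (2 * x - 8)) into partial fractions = -7/(2*(x - 4)) + 11/(2*(x - 6))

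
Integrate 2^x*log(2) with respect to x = 2^x + C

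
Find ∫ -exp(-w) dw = exp(-w) + C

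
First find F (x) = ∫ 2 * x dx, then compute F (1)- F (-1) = 0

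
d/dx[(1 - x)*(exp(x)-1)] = -x*exp(x) + 1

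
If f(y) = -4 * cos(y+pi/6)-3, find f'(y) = 4*sin(y + pi/6)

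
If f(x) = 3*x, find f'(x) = 3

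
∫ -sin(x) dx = cos(x) + C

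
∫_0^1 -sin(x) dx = -1 + cos(1)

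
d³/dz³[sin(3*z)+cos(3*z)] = 27*sin(3*z) - 27*cos(3*z)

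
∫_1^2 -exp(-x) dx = -exp(-1) + exp(-2)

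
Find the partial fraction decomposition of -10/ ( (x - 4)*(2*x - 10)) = 5/(x - 4) - 5/(x - 5)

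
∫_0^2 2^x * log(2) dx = 3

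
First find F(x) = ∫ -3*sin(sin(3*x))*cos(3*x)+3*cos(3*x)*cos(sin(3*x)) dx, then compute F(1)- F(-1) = 2*sin(sin(3))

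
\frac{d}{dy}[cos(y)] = -sin(y)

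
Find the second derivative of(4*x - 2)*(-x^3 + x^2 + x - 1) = -48*x^2 + 36*x + 4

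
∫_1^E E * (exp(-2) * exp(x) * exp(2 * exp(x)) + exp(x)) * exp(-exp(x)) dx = -exp(-1 + E) - exp(1 - exp(E)) + exp(1 - E) + exp(-1 + exp(E))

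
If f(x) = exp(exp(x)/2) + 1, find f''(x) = exp(x + exp(x)/2)/2 + exp(2*x + exp(x)/2)/4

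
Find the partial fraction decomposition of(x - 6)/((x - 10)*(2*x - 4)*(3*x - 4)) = -21/(52*(3*x - 4)) + 1/(8*(x - 2)) + 1/(104*(x - 10))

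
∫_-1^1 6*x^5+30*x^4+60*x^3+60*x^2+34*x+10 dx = 72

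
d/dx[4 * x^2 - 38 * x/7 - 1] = 8*x - 38/7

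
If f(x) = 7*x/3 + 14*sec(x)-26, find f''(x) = -14/cos(x) + 28/cos(x)^3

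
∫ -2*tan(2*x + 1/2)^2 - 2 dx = -tan(2*x + 1/2) + C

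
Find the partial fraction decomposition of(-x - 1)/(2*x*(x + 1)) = -1/(2*x)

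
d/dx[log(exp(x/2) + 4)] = exp(x/2)/(2*exp(x/2) + 8)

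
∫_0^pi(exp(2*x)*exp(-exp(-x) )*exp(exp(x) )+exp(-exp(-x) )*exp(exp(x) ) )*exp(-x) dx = -1 + exp(-exp(-pi) + exp(pi))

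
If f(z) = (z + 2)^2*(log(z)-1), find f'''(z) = (2*z^2 - 4*z + 8)/z^3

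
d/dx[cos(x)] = -sin(x)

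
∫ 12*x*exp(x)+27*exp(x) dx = (12*x + 15)*exp(x) + C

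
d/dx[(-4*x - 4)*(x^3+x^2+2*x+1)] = -16*x^3 - 24*x^2 - 24*x - 12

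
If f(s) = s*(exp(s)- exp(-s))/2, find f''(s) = (s*exp(2*s) - s + 2*exp(2*s) + 2)*exp(-s)/2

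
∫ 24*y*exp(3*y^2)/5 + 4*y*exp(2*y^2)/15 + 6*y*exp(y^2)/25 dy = (60*exp(2*y^2) + 5*exp(y^2) + 9)*exp(y^2)/75 + C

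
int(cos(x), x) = sin(x) + C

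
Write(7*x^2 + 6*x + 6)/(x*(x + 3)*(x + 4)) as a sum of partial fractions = 47/(2*(x + 4)) - 17/(x + 3) + 1/(2*x)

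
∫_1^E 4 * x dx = -2 + 2*exp(2)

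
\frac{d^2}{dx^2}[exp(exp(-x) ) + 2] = (exp(x + exp(-x)) + exp(exp(-x)))*exp(-2*x)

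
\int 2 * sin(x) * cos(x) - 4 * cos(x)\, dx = (sin(x) - 2)^2 + C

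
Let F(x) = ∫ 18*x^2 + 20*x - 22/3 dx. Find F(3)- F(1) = 664/3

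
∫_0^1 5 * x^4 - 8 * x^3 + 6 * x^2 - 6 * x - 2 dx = -4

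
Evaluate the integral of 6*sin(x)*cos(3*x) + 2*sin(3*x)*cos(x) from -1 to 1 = 0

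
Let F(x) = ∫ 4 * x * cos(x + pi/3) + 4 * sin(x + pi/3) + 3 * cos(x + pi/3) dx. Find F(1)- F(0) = -3*sqrt(3)/2 + 7*sin(1 + pi/3)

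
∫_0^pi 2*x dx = pi^2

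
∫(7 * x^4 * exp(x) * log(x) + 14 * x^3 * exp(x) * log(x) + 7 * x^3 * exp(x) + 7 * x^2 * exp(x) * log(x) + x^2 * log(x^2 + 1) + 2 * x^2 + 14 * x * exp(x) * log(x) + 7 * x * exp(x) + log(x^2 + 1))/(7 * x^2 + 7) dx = x*(7*x*exp(x)*log(x) + log(x^2 + 1))/7 + C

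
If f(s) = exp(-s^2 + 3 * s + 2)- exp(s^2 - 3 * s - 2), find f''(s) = (4*s^2*exp(-2*s^2 + 6*s + 4) - 4*s^2 - 12*s*exp(-2*s^2 + 6*s + 4) + 12*s + 7*exp(-2*s^2 + 6*s + 4) - 11)*exp(s^2 - 3*s - 2)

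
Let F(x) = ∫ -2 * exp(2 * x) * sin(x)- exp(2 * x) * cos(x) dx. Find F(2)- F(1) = -exp(4)*sin(2) + exp(2)*sin(1)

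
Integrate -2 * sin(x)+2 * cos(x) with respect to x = 2*sqrt(2)*sin(x + pi/4) + C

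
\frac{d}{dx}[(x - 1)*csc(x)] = -x*cot(x)*csc(x) + cot(x)*csc(x) + csc(x)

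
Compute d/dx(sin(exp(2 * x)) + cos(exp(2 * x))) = 2*sqrt(2)*exp(2*x)*cos(exp(2*x) + pi/4)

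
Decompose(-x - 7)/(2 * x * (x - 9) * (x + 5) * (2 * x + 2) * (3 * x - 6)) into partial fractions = -1/(11760*(x + 5)) + 1/(240*(x + 1)) + 1/(392*(x - 2)) - 1/(6615*(x - 9)) - 7/(1080*x)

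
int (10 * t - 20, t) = 5*t^2 - 20*t + C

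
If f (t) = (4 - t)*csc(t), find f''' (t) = (-t*cos(t)/sin(t) + 6*t*cos(t)/sin(t)^3 + 3 + 4*cos(t)/sin(t) - 6/sin(t)^2 - 24*cos(t)/sin(t)^3)/sin(t)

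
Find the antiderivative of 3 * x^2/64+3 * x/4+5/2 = x^3/64 + 3*x^2/8 + 5*x/2 + C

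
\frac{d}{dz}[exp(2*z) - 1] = 2*exp(2*z)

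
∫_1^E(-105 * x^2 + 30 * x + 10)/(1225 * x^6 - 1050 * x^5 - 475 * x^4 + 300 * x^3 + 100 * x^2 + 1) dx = -acot(10) + acot(5*E*(-3*E - 2 + 7*exp(2)))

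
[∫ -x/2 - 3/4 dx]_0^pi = -pi^2/4 - 3*pi/4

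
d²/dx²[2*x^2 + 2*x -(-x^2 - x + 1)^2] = -12*x^2 - 12*x + 6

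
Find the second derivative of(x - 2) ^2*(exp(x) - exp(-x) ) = (x^2*exp(2*x) - x^2 + 8*x - 2*exp(2*x) - 14)*exp(-x)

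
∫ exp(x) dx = exp(x) + C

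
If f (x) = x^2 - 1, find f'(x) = 2*x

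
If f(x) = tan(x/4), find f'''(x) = 3*tan(x/4)^4/32 + tan(x/4)^2/8 + 1/32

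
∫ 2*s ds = s^2 + C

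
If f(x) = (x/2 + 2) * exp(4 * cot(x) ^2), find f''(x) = 4*(19*x*(-1 + sin(x)^(-2))^2 - 11*x + 8*x/tan(x)^6 + 12*x/sin(x)^2 + 76*(-1 + sin(x)^(-2))^2 - 44 + 32/tan(x)^6 + 48/sin(x)^2 - 2*cos(x)/sin(x)^3)*exp(-4 + 4/sin(x)^2)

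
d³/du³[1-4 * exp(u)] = -4*exp(u)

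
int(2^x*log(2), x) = 2^x + C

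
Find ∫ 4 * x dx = 2*x^2 + C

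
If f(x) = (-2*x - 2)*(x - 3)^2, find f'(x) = -6*x^2 + 20*x - 6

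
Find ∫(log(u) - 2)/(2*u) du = (log(u) - 2)^2/4 + C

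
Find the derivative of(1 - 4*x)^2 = 32*x - 8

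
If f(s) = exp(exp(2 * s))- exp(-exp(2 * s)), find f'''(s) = (8*exp(6*s) - 24*exp(4*s) + 8*exp(2*s) + 8*exp(2*s + 2*exp(2*s)) + 24*exp(4*s + 2*exp(2*s)) + 8*exp(6*s + 2*exp(2*s)))*exp(-exp(2*s))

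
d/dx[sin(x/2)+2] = cos(x/2)/2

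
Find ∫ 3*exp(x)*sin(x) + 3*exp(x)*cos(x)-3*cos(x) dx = (3*exp(x) - 3)*sin(x) + C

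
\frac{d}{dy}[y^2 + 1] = 2*y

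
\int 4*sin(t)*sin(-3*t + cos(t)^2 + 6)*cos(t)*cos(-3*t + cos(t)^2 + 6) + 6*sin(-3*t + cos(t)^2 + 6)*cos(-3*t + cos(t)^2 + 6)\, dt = cos(-3*t + cos(t)^2 + 6)^2 + C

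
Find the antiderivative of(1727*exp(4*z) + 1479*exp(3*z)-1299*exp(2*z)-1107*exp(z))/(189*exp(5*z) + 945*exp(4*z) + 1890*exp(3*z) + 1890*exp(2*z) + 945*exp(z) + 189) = (-352*exp(4*z) - 3135*exp(3*z) - 5442*exp(2*z) - 3195*exp(z) - 522)/(189*(exp(4*z) + 4*exp(3*z) + 6*exp(2*z) + 4*exp(z) + 1)) + C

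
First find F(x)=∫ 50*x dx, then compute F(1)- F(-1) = 0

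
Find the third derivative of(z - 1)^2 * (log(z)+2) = (2*z^2 + 2*z + 2)/z^3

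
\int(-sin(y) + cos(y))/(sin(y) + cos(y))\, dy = log(sin(y + pi/4)) + C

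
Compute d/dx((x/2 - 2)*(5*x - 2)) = 5*x - 11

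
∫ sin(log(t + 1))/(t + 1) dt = -cos(log(t + 1)) + C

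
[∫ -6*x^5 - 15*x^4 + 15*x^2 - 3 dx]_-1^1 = -2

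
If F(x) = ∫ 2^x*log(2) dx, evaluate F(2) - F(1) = 2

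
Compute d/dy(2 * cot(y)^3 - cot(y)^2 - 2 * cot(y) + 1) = -6*cot(y)^4 + 2*cot(y)^3 - 4*cot(y)^2 + 2*cot(y) + 2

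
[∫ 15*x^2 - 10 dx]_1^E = -10*E + 5 + 5*exp(3)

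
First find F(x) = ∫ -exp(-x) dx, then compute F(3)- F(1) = -exp(-1) + exp(-3)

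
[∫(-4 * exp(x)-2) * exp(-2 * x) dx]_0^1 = -9 + (exp(-1) + 2)^2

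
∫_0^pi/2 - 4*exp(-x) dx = -4 + 4*exp(-pi/2)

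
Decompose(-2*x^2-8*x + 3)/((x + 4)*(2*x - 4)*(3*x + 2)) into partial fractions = -67/(160*(3*x + 2)) + 1/(40*(x + 4)) - 7/(32*(x - 2))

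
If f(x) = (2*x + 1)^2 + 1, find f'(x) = 8*x + 4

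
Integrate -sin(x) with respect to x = cos(x) + C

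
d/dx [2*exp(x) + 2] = 2*exp(x)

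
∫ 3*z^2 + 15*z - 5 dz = z^3 + 15*z^2/2 - 5*z + C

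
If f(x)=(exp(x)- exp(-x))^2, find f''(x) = (4*exp(4*x) + 4)*exp(-2*x)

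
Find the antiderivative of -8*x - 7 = -4*x^2 - 7*x + C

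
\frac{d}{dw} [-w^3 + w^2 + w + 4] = -3*w^2 + 2*w + 1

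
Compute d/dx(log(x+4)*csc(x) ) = (-x*log(x + 4)*cot(x)*csc(x) - 4*log(x + 4)*cot(x)*csc(x) + csc(x))/(x + 4)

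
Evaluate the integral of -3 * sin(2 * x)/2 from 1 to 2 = 3*cos(4)/4 - 3*cos(2)/4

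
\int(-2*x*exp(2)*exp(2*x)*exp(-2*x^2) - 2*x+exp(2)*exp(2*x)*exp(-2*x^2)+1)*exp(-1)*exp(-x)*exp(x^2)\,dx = 2*sinh(-x^2 + x + 1) + C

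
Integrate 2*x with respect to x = x^2 + C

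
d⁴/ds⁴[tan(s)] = 24*tan(s)^5 + 40*tan(s)^3 + 16*tan(s)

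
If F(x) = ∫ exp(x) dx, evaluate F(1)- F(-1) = E - exp(-1)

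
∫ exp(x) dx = exp(x) + C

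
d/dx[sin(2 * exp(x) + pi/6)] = 2*exp(x)*cos(2*exp(x) + pi/6)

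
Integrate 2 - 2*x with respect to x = -x^2 + 2*x + C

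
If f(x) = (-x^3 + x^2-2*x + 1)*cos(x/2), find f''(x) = x^3*cos(x/2)/4 + 3*x^2*sin(x/2) - x^2*cos(x/2)/4 - 2*x*sin(x/2) - 11*x*cos(x/2)/2 + 2*sin(x/2) + 7*cos(x/2)/4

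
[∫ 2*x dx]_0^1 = 1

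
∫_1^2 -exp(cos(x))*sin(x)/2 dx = -exp(cos(1))/2 + exp(cos(2))/2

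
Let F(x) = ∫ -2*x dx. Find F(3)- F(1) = -8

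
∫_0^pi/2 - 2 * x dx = -pi^2/4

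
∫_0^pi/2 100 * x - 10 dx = -5*pi + 25*pi^2/2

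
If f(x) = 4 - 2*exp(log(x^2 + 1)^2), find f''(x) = (-32*x^2*exp(log(x^2 + 1)^2)*log(x^2 + 1)^2 + 8*x^2*exp(log(x^2 + 1)^2)*log(x^2 + 1) - 16*x^2*exp(log(x^2 + 1)^2) - 8*exp(log(x^2 + 1)^2)*log(x^2 + 1))/(x^4 + 2*x^2 + 1)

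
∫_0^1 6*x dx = 3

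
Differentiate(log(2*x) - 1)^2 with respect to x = (2*log(x) - 2 + 2*log(2))/x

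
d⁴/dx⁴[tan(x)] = 24*tan(x)^5 + 40*tan(x)^3 + 16*tan(x)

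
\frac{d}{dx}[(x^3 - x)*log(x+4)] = (3*x^3*log(x + 4) + x^3 + 12*x^2*log(x + 4) - x*log(x + 4) - x - 4*log(x + 4))/(x + 4)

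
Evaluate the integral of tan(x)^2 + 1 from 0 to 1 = tan(1)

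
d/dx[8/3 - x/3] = -1/3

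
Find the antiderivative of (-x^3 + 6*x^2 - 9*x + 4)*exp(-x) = (x - 1)^3*exp(-x) + C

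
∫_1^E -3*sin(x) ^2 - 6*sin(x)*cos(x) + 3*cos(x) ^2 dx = 3*sqrt(2)*(-sin(pi/4 + 2) + sin(pi/4 + 2*E))/2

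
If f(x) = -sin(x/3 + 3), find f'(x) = -cos(x/3 + 3)/3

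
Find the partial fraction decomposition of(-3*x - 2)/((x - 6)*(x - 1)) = 1/(x - 1) - 4/(x - 6)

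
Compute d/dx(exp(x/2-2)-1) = exp(x/2 - 2)/2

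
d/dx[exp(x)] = exp(x)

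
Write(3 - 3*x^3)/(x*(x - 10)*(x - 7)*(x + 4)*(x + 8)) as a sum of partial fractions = 57/(320*(x + 8)) - 195/(2464*(x + 4)) + 114/(385*(x - 7)) - 111/(280*(x - 10)) + 3/(2240*x)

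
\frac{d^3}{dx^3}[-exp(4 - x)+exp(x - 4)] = (exp(2*x - 8) + 1)*exp(4 - x)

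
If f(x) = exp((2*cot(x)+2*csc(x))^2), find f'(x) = -8*(cos(x)^2 + 2*cos(x) + 1)*exp(8*cos(x)/sin(x)^2)*exp(4/sin(x)^2)*exp(4/tan(x)^2)/sin(x)^3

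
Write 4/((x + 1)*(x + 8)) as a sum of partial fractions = -4/(7*(x + 8)) + 4/(7*(x + 1))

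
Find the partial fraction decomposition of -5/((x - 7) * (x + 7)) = 5/(14*(x + 7)) - 5/(14*(x - 7))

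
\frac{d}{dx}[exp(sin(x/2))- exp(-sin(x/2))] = (exp(sin(x/2)) + exp(-sin(x/2)))*cos(x/2)/2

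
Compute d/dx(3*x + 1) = 3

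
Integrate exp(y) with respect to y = exp(y) + C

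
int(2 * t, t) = t^2 + C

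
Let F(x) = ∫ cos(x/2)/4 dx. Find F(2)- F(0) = sin(1)/2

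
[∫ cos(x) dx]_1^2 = -sin(1) + sin(2)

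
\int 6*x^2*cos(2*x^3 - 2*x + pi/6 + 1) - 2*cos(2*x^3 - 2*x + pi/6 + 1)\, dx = sin(2*x^3 - 2*x + pi/6 + 1) + C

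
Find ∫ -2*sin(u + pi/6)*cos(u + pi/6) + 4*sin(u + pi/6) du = (cos(u + pi/6) - 2)^2 + C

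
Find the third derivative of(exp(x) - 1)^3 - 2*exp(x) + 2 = 27*exp(3*x) - 24*exp(2*x) + exp(x)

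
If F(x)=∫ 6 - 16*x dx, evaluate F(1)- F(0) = -2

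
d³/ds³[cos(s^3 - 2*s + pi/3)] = 27*s^6*sin(s^3 - 2*s + pi/3) - 54*s^4*sin(s^3 - 2*s + pi/3) - 54*s^3*cos(s^3 - 2*s + pi/3) + 36*s^2*sin(s^3 - 2*s + pi/3) + 36*s*cos(s^3 - 2*s + pi/3) - 14*sin(s^3 - 2*s + pi/3)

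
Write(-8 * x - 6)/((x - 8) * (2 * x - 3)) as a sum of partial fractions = 36/(13*(2*x - 3)) - 70/(13*(x - 8))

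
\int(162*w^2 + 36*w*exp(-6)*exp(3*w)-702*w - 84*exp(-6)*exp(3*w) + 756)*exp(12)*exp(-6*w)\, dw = 3*(4*(2 - w)*exp(6*w - 12) - 9*(w - 2)^2*exp(3*w - 6))*exp(18 - 9*w) + C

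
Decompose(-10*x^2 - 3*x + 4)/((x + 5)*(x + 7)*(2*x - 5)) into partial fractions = -88/(95*(2*x - 5)) - 465/(38*(x + 7)) + 77/(10*(x + 5))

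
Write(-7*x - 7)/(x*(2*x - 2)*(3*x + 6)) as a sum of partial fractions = 7/(36*(x + 2)) - 7/(9*(x - 1)) + 7/(12*x)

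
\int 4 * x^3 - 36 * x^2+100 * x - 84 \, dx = x^4 - 12*x^3 + 50*x^2 - 84*x + C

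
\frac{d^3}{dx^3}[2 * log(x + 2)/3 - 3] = 4/(3*x^3 + 18*x^2 + 36*x + 24)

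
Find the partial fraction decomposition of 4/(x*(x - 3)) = 4/(3*(x - 3)) - 4/(3*x)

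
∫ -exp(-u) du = exp(-u) + C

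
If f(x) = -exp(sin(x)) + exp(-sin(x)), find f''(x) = (exp(2*sin(x))*sin(x) - exp(2*sin(x))*cos(x)^2 + sin(x) + cos(x)^2)*exp(-sin(x))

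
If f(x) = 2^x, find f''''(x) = 2^x*log(2)^4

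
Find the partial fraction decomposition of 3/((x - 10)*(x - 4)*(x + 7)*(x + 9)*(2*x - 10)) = 3/(13832*(x + 9)) - 1/(2992*(x + 7)) + 1/(572*(x - 4)) - 1/(560*(x - 5)) + 1/(6460*(x - 10))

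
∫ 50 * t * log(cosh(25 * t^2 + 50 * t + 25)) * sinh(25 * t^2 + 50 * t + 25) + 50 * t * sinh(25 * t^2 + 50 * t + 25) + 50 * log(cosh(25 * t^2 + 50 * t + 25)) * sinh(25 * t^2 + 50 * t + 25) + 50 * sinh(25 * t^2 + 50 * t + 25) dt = log(cosh(25*(t + 1)^2))*cosh(25*(t + 1)^2) + C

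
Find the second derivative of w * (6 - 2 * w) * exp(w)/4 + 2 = -w^2*exp(w)/2 - w*exp(w)/2 + 2*exp(w)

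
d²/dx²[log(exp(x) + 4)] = 4*exp(x)/(exp(2*x) + 8*exp(x) + 16)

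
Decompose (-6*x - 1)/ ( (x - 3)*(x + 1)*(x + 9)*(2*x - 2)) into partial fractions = -53/(1920*(x + 9)) + 5/(128*(x + 1)) + 7/(80*(x - 1)) - 19/(192*(x - 3))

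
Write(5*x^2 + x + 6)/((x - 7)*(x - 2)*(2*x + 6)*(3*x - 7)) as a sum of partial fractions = -15/(7*(3*x - 7)) - 3/(100*(x + 3)) + 14/(25*(x - 2)) + 129/(700*(x - 7))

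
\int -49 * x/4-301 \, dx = -49*x^2/8 - 301*x + C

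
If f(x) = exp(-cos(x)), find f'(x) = exp(-cos(x))*sin(x)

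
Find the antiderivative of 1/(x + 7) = log(x + 7) + C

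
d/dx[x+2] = 1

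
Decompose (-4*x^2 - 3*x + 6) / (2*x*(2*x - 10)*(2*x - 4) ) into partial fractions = 1/(3*(x - 2)) - 109/(120*(x - 5)) + 3/(40*x)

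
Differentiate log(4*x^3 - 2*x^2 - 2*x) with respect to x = (6*x^2 - 2*x - 1)/(2*x^3 - x^2 - x)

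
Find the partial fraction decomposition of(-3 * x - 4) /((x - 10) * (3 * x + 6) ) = -1/(18*(x + 2)) - 17/(18*(x - 10))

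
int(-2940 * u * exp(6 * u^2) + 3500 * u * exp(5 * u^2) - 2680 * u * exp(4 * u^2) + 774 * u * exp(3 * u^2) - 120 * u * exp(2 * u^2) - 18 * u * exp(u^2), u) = (-245*exp(5*u^2) + 350*exp(4*u^2) - 335*exp(3*u^2) + 129*exp(2*u^2) - 30*exp(u^2) - 9)*exp(u^2) + C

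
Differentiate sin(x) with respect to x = cos(x)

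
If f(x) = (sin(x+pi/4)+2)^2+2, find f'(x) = cos(2*x) + 4*cos(x + pi/4)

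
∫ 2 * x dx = x^2 + C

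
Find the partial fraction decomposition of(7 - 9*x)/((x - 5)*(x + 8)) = -79/(13*(x + 8)) - 38/(13*(x - 5))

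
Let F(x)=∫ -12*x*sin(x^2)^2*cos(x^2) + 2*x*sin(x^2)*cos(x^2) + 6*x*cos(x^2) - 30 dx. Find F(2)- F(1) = -30 - 3*sin(1)/2 + 3*sin(4)/2 + sin(12)/2 + cos(2)/4 - sin(3)/2 - cos(8)/4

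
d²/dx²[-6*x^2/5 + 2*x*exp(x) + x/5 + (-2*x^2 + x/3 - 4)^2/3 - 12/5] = 16*x^2 + 2*x*exp(x) - 8*x/3 + 4*exp(x) + 1126/135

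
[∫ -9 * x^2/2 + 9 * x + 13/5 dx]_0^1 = 28/5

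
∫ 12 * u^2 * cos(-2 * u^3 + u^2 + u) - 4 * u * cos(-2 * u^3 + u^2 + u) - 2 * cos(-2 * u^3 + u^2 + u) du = -2*sin(u*(-2*u^2 + u + 1)) + C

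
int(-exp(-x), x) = exp(-x) + C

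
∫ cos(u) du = sin(u) + C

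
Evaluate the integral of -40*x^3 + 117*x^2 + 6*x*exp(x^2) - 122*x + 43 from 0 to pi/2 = (-5*pi/2 + 4 + pi^2/2)*(-5*pi^2/4 - 3 + 7*pi/2) + 9 + 3*exp(pi^2/4)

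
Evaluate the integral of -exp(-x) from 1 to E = -exp(-1) + exp(-E)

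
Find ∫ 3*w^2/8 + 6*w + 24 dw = w^3/8 + 3*w^2 + 24*w + C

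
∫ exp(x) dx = exp(x) + C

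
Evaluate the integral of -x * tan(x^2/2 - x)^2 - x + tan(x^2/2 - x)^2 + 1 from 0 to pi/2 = cot(pi^2/8)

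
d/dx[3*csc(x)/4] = -3*cot(x)*csc(x)/4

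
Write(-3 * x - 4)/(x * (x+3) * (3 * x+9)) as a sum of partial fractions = 4/(27*(x + 3)) - 5/(9*(x + 3)^2) - 4/(27*x)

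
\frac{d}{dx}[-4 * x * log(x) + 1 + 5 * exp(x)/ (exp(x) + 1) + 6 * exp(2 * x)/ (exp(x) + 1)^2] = (-4*exp(3*x)*log(x) - 4*exp(3*x) - 12*exp(2*x)*log(x) + 5*exp(2*x) - 12*exp(x)*log(x) - 7*exp(x) - 4*log(x) - 4)/(exp(3*x) + 3*exp(2*x) + 3*exp(x) + 1)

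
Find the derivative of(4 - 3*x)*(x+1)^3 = -12*x^3 - 15*x^2 + 6*x + 9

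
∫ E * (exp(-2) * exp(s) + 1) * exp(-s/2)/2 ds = 2*sinh(s/2 - 1) + C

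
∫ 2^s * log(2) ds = 2^s + C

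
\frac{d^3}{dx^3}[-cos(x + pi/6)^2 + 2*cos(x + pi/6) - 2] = 2*sin(x + pi/6) - 4*sin(2*x + pi/3)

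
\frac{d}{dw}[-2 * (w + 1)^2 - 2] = -4*w - 4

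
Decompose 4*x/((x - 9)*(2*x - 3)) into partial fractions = -4/(5*(2*x - 3)) + 12/(5*(x - 9))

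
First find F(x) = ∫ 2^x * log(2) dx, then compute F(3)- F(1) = 6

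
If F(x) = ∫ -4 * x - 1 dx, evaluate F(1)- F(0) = -3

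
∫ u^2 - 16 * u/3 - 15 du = u^3/3 - 8*u^2/3 - 15*u + C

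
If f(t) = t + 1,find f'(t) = 1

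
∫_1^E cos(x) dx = -sin(1) + sin(E)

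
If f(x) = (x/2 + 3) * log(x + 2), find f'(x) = (x*log(x + 2) + x + 2*log(x + 2) + 6)/(2*x + 4)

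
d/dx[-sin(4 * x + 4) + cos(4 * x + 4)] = -4*sin(4*x + 4) - 4*cos(4*x + 4)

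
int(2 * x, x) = x^2 + C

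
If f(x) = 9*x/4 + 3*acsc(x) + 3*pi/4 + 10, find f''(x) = (6*x^2 - 3)/(x^5*sqrt(1 - 1/x^2) - x^3*sqrt(1 - 1/x^2))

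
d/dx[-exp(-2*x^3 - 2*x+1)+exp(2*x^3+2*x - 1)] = (6*x^2*exp(4*x^3 + 4*x - 2) + 6*x^2 + 2*exp(4*x^3 + 4*x - 2) + 2)*exp(-2*x^3 - 2*x + 1)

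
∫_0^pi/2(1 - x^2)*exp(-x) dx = -1 + (1 + pi/2)^2*exp(-pi/2)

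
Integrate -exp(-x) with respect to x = exp(-x) + C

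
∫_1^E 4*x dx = -2 + 2*exp(2)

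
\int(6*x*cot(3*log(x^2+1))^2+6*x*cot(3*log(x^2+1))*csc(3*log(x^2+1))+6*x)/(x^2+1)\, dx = -cot(3*log(x^2 + 1)) - csc(3*log(x^2 + 1)) + C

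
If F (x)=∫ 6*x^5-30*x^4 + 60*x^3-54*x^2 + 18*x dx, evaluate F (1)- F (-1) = -48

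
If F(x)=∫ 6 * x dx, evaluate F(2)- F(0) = 12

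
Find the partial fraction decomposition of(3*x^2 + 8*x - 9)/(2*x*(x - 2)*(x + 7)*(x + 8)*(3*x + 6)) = 119/(2880*(x + 8)) - 41/(945*(x + 7)) - 13/(1440*(x + 2)) + 19/(4320*(x - 2)) + 3/(448*x)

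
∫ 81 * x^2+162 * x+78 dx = 27*x^3 + 81*x^2 + 78*x + C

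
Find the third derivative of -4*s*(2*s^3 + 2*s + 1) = -192*s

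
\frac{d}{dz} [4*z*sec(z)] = 4*z*tan(z)*sec(z) + 4*sec(z)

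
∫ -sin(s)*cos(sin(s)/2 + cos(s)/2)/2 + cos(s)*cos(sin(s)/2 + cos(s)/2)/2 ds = sin(sqrt(2)*sin(s + pi/4)/2) + C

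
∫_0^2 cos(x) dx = sin(2)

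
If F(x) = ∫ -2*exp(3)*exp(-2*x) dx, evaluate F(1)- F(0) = E - exp(3)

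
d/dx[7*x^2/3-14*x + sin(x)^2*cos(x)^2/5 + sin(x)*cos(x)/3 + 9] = 14*x/3 + sin(4*x)/10 + cos(2*x)/3 - 14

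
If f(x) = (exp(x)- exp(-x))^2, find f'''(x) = (8*exp(4*x) - 8)*exp(-2*x)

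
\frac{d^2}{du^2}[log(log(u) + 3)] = (-log(u) - 4)/(u^2*log(u)^2 + 6*u^2*log(u) + 9*u^2)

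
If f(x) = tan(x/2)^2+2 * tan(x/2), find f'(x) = (sin(x/2)/cos(x/2) + 1)/cos(x/2)^2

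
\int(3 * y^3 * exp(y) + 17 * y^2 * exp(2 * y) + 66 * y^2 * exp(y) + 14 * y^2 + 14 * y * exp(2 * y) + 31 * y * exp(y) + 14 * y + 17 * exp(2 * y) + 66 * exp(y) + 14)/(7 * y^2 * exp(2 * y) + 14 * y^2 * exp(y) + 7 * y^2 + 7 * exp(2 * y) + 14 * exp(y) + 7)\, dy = ((3*y + 35)*exp(y)/7 + (exp(y) + 1)*(2*y + log(y^2 + 1) + 2))/(exp(y) + 1) + C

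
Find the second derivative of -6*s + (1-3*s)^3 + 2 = 54 - 162*s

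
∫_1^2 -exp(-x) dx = -exp(-1) + exp(-2)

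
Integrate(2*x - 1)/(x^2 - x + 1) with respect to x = log(2*x^2 - 2*x + 2) + C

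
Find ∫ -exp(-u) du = exp(-u) + C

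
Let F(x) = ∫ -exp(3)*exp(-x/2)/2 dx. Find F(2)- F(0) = -exp(3) + exp(2)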